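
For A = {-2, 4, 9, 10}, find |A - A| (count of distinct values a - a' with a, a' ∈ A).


A - A = {a - a' : a, a' ∈ A}; |A| = 4.
Bounds: 2|A|-1 ≤ |A - A| ≤ |A|² - |A| + 1, i.e. 7 ≤ |A - A| ≤ 13.
Note: 0 ∈ A - A always (from a - a). The set is symmetric: if d ∈ A - A then -d ∈ A - A.
Enumerate nonzero differences d = a - a' with a > a' (then include -d):
Positive differences: {1, 5, 6, 11, 12}
Full difference set: {0} ∪ (positive diffs) ∪ (negative diffs).
|A - A| = 1 + 2·5 = 11 (matches direct enumeration: 11).

|A - A| = 11


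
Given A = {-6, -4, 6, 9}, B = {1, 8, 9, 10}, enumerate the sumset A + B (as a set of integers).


A + B = {a + b : a ∈ A, b ∈ B}.
Enumerate all |A|·|B| = 4·4 = 16 pairs (a, b) and collect distinct sums.
a = -6: -6+1=-5, -6+8=2, -6+9=3, -6+10=4
a = -4: -4+1=-3, -4+8=4, -4+9=5, -4+10=6
a = 6: 6+1=7, 6+8=14, 6+9=15, 6+10=16
a = 9: 9+1=10, 9+8=17, 9+9=18, 9+10=19
Collecting distinct sums: A + B = {-5, -3, 2, 3, 4, 5, 6, 7, 10, 14, 15, 16, 17, 18, 19}
|A + B| = 15

A + B = {-5, -3, 2, 3, 4, 5, 6, 7, 10, 14, 15, 16, 17, 18, 19}


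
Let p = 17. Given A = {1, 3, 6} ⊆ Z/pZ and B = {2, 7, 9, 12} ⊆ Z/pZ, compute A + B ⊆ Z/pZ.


Work in Z/17Z: reduce every sum a + b modulo 17.
Enumerate all 12 pairs:
a = 1: 1+2=3, 1+7=8, 1+9=10, 1+12=13
a = 3: 3+2=5, 3+7=10, 3+9=12, 3+12=15
a = 6: 6+2=8, 6+7=13, 6+9=15, 6+12=1
Distinct residues collected: {1, 3, 5, 8, 10, 12, 13, 15}
|A + B| = 8 (out of 17 total residues).

A + B = {1, 3, 5, 8, 10, 12, 13, 15}


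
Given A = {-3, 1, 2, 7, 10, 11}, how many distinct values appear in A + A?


A + A = {a + a' : a, a' ∈ A}; |A| = 6.
General bounds: 2|A| - 1 ≤ |A + A| ≤ |A|(|A|+1)/2, i.e. 11 ≤ |A + A| ≤ 21.
Lower bound 2|A|-1 is attained iff A is an arithmetic progression.
Enumerate sums a + a' for a ≤ a' (symmetric, so this suffices):
a = -3: -3+-3=-6, -3+1=-2, -3+2=-1, -3+7=4, -3+10=7, -3+11=8
a = 1: 1+1=2, 1+2=3, 1+7=8, 1+10=11, 1+11=12
a = 2: 2+2=4, 2+7=9, 2+10=12, 2+11=13
a = 7: 7+7=14, 7+10=17, 7+11=18
a = 10: 10+10=20, 10+11=21
a = 11: 11+11=22
Distinct sums: {-6, -2, -1, 2, 3, 4, 7, 8, 9, 11, 12, 13, 14, 17, 18, 20, 21, 22}
|A + A| = 18

|A + A| = 18


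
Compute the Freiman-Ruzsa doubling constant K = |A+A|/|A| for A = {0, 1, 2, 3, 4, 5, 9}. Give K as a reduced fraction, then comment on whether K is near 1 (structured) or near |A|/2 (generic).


|A| = 7.
Compute A + A by enumerating all 49 pairs.
A + A = {0, 1, 2, 3, 4, 5, 6, 7, 8, 9, 10, 11, 12, 13, 14, 18}, so |A + A| = 16.
K = |A + A| / |A| = 16/7 (already in lowest terms) ≈ 2.2857.
Reference: AP of size 7 gives K = 13/7 ≈ 1.8571; a fully generic set of size 7 gives K ≈ 4.0000.

|A| = 7, |A + A| = 16, K = 16/7.


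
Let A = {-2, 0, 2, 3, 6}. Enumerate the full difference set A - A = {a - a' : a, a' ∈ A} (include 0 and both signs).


A - A = {a - a' : a, a' ∈ A}.
Compute a - a' for each ordered pair (a, a'):
a = -2: -2--2=0, -2-0=-2, -2-2=-4, -2-3=-5, -2-6=-8
a = 0: 0--2=2, 0-0=0, 0-2=-2, 0-3=-3, 0-6=-6
a = 2: 2--2=4, 2-0=2, 2-2=0, 2-3=-1, 2-6=-4
a = 3: 3--2=5, 3-0=3, 3-2=1, 3-3=0, 3-6=-3
a = 6: 6--2=8, 6-0=6, 6-2=4, 6-3=3, 6-6=0
Collecting distinct values (and noting 0 appears from a-a):
A - A = {-8, -6, -5, -4, -3, -2, -1, 0, 1, 2, 3, 4, 5, 6, 8}
|A - A| = 15

A - A = {-8, -6, -5, -4, -3, -2, -1, 0, 1, 2, 3, 4, 5, 6, 8}


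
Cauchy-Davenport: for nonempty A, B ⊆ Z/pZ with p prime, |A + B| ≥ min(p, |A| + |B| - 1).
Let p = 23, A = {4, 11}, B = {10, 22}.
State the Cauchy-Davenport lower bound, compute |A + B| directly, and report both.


Cauchy-Davenport: |A + B| ≥ min(p, |A| + |B| - 1) for A, B nonempty in Z/pZ.
|A| = 2, |B| = 2, p = 23.
CD lower bound = min(23, 2 + 2 - 1) = min(23, 3) = 3.
Compute A + B mod 23 directly:
a = 4: 4+10=14, 4+22=3
a = 11: 11+10=21, 11+22=10
A + B = {3, 10, 14, 21}, so |A + B| = 4.
Verify: 4 ≥ 3? Yes ✓.

CD lower bound = 3, actual |A + B| = 4.


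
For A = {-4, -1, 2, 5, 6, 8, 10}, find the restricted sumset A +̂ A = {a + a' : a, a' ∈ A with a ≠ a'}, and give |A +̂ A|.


Restricted sumset: A +̂ A = {a + a' : a ∈ A, a' ∈ A, a ≠ a'}.
Equivalently, take A + A and drop any sum 2a that is achievable ONLY as a + a for a ∈ A (i.e. sums representable only with equal summands).
Enumerate pairs (a, a') with a < a' (symmetric, so each unordered pair gives one sum; this covers all a ≠ a'):
  -4 + -1 = -5
  -4 + 2 = -2
  -4 + 5 = 1
  -4 + 6 = 2
  -4 + 8 = 4
  -4 + 10 = 6
  -1 + 2 = 1
  -1 + 5 = 4
  -1 + 6 = 5
  -1 + 8 = 7
  -1 + 10 = 9
  2 + 5 = 7
  2 + 6 = 8
  2 + 8 = 10
  2 + 10 = 12
  5 + 6 = 11
  5 + 8 = 13
  5 + 10 = 15
  6 + 8 = 14
  6 + 10 = 16
  8 + 10 = 18
Collected distinct sums: {-5, -2, 1, 2, 4, 5, 6, 7, 8, 9, 10, 11, 12, 13, 14, 15, 16, 18}
|A +̂ A| = 18
(Reference bound: |A +̂ A| ≥ 2|A| - 3 for |A| ≥ 2, with |A| = 7 giving ≥ 11.)

|A +̂ A| = 18


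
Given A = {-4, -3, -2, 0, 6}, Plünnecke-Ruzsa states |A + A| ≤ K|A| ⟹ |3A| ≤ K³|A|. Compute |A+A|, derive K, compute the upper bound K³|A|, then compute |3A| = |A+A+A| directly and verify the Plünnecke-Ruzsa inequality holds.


|A| = 5.
Step 1: Compute A + A by enumerating all 25 pairs.
A + A = {-8, -7, -6, -5, -4, -3, -2, 0, 2, 3, 4, 6, 12}, so |A + A| = 13.
Step 2: Doubling constant K = |A + A|/|A| = 13/5 = 13/5 ≈ 2.6000.
Step 3: Plünnecke-Ruzsa gives |3A| ≤ K³·|A| = (2.6000)³ · 5 ≈ 87.8800.
Step 4: Compute 3A = A + A + A directly by enumerating all triples (a,b,c) ∈ A³; |3A| = 23.
Step 5: Check 23 ≤ 87.8800? Yes ✓.

K = 13/5, Plünnecke-Ruzsa bound K³|A| ≈ 87.8800, |3A| = 23, inequality holds.


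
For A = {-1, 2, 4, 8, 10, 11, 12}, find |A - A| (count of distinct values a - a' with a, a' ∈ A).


A - A = {a - a' : a, a' ∈ A}; |A| = 7.
Bounds: 2|A|-1 ≤ |A - A| ≤ |A|² - |A| + 1, i.e. 13 ≤ |A - A| ≤ 43.
Note: 0 ∈ A - A always (from a - a). The set is symmetric: if d ∈ A - A then -d ∈ A - A.
Enumerate nonzero differences d = a - a' with a > a' (then include -d):
Positive differences: {1, 2, 3, 4, 5, 6, 7, 8, 9, 10, 11, 12, 13}
Full difference set: {0} ∪ (positive diffs) ∪ (negative diffs).
|A - A| = 1 + 2·13 = 27 (matches direct enumeration: 27).

|A - A| = 27


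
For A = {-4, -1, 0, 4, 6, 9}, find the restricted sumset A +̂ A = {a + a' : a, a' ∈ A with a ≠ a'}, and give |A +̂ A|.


Restricted sumset: A +̂ A = {a + a' : a ∈ A, a' ∈ A, a ≠ a'}.
Equivalently, take A + A and drop any sum 2a that is achievable ONLY as a + a for a ∈ A (i.e. sums representable only with equal summands).
Enumerate pairs (a, a') with a < a' (symmetric, so each unordered pair gives one sum; this covers all a ≠ a'):
  -4 + -1 = -5
  -4 + 0 = -4
  -4 + 4 = 0
  -4 + 6 = 2
  -4 + 9 = 5
  -1 + 0 = -1
  -1 + 4 = 3
  -1 + 6 = 5
  -1 + 9 = 8
  0 + 4 = 4
  0 + 6 = 6
  0 + 9 = 9
  4 + 6 = 10
  4 + 9 = 13
  6 + 9 = 15
Collected distinct sums: {-5, -4, -1, 0, 2, 3, 4, 5, 6, 8, 9, 10, 13, 15}
|A +̂ A| = 14
(Reference bound: |A +̂ A| ≥ 2|A| - 3 for |A| ≥ 2, with |A| = 6 giving ≥ 9.)

|A +̂ A| = 14


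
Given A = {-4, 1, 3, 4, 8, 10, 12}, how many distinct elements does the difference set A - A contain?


A - A = {a - a' : a, a' ∈ A}; |A| = 7.
Bounds: 2|A|-1 ≤ |A - A| ≤ |A|² - |A| + 1, i.e. 13 ≤ |A - A| ≤ 43.
Note: 0 ∈ A - A always (from a - a). The set is symmetric: if d ∈ A - A then -d ∈ A - A.
Enumerate nonzero differences d = a - a' with a > a' (then include -d):
Positive differences: {1, 2, 3, 4, 5, 6, 7, 8, 9, 11, 12, 14, 16}
Full difference set: {0} ∪ (positive diffs) ∪ (negative diffs).
|A - A| = 1 + 2·13 = 27 (matches direct enumeration: 27).

|A - A| = 27


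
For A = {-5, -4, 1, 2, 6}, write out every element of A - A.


A - A = {a - a' : a, a' ∈ A}.
Compute a - a' for each ordered pair (a, a'):
a = -5: -5--5=0, -5--4=-1, -5-1=-6, -5-2=-7, -5-6=-11
a = -4: -4--5=1, -4--4=0, -4-1=-5, -4-2=-6, -4-6=-10
a = 1: 1--5=6, 1--4=5, 1-1=0, 1-2=-1, 1-6=-5
a = 2: 2--5=7, 2--4=6, 2-1=1, 2-2=0, 2-6=-4
a = 6: 6--5=11, 6--4=10, 6-1=5, 6-2=4, 6-6=0
Collecting distinct values (and noting 0 appears from a-a):
A - A = {-11, -10, -7, -6, -5, -4, -1, 0, 1, 4, 5, 6, 7, 10, 11}
|A - A| = 15

A - A = {-11, -10, -7, -6, -5, -4, -1, 0, 1, 4, 5, 6, 7, 10, 11}


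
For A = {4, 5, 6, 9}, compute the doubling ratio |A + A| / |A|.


|A| = 4.
Compute A + A by enumerating all 16 pairs.
A + A = {8, 9, 10, 11, 12, 13, 14, 15, 18}, so |A + A| = 9.
K = |A + A| / |A| = 9/4 (already in lowest terms) ≈ 2.2500.
Reference: AP of size 4 gives K = 7/4 ≈ 1.7500; a fully generic set of size 4 gives K ≈ 2.5000.

|A| = 4, |A + A| = 9, K = 9/4.


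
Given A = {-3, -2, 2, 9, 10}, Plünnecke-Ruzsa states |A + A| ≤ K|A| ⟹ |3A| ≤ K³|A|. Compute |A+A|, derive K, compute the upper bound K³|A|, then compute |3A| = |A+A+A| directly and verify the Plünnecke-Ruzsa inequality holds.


|A| = 5.
Step 1: Compute A + A by enumerating all 25 pairs.
A + A = {-6, -5, -4, -1, 0, 4, 6, 7, 8, 11, 12, 18, 19, 20}, so |A + A| = 14.
Step 2: Doubling constant K = |A + A|/|A| = 14/5 = 14/5 ≈ 2.8000.
Step 3: Plünnecke-Ruzsa gives |3A| ≤ K³·|A| = (2.8000)³ · 5 ≈ 109.7600.
Step 4: Compute 3A = A + A + A directly by enumerating all triples (a,b,c) ∈ A³; |3A| = 29.
Step 5: Check 29 ≤ 109.7600? Yes ✓.

K = 14/5, Plünnecke-Ruzsa bound K³|A| ≈ 109.7600, |3A| = 29, inequality holds.


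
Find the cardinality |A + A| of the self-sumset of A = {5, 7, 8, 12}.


A + A = {a + a' : a, a' ∈ A}; |A| = 4.
General bounds: 2|A| - 1 ≤ |A + A| ≤ |A|(|A|+1)/2, i.e. 7 ≤ |A + A| ≤ 10.
Lower bound 2|A|-1 is attained iff A is an arithmetic progression.
Enumerate sums a + a' for a ≤ a' (symmetric, so this suffices):
a = 5: 5+5=10, 5+7=12, 5+8=13, 5+12=17
a = 7: 7+7=14, 7+8=15, 7+12=19
a = 8: 8+8=16, 8+12=20
a = 12: 12+12=24
Distinct sums: {10, 12, 13, 14, 15, 16, 17, 19, 20, 24}
|A + A| = 10

|A + A| = 10


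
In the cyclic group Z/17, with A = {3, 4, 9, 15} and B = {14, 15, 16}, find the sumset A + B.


Work in Z/17Z: reduce every sum a + b modulo 17.
Enumerate all 12 pairs:
a = 3: 3+14=0, 3+15=1, 3+16=2
a = 4: 4+14=1, 4+15=2, 4+16=3
a = 9: 9+14=6, 9+15=7, 9+16=8
a = 15: 15+14=12, 15+15=13, 15+16=14
Distinct residues collected: {0, 1, 2, 3, 6, 7, 8, 12, 13, 14}
|A + B| = 10 (out of 17 total residues).

A + B = {0, 1, 2, 3, 6, 7, 8, 12, 13, 14}


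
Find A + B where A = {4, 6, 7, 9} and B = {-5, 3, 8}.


A + B = {a + b : a ∈ A, b ∈ B}.
Enumerate all |A|·|B| = 4·3 = 12 pairs (a, b) and collect distinct sums.
a = 4: 4+-5=-1, 4+3=7, 4+8=12
a = 6: 6+-5=1, 6+3=9, 6+8=14
a = 7: 7+-5=2, 7+3=10, 7+8=15
a = 9: 9+-5=4, 9+3=12, 9+8=17
Collecting distinct sums: A + B = {-1, 1, 2, 4, 7, 9, 10, 12, 14, 15, 17}
|A + B| = 11

A + B = {-1, 1, 2, 4, 7, 9, 10, 12, 14, 15, 17}


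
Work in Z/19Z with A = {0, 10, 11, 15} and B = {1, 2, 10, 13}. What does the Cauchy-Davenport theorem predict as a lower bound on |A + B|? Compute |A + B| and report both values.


Cauchy-Davenport: |A + B| ≥ min(p, |A| + |B| - 1) for A, B nonempty in Z/pZ.
|A| = 4, |B| = 4, p = 19.
CD lower bound = min(19, 4 + 4 - 1) = min(19, 7) = 7.
Compute A + B mod 19 directly:
a = 0: 0+1=1, 0+2=2, 0+10=10, 0+13=13
a = 10: 10+1=11, 10+2=12, 10+10=1, 10+13=4
a = 11: 11+1=12, 11+2=13, 11+10=2, 11+13=5
a = 15: 15+1=16, 15+2=17, 15+10=6, 15+13=9
A + B = {1, 2, 4, 5, 6, 9, 10, 11, 12, 13, 16, 17}, so |A + B| = 12.
Verify: 12 ≥ 7? Yes ✓.

CD lower bound = 7, actual |A + B| = 12.


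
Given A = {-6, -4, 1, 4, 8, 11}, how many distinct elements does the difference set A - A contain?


A - A = {a - a' : a, a' ∈ A}; |A| = 6.
Bounds: 2|A|-1 ≤ |A - A| ≤ |A|² - |A| + 1, i.e. 11 ≤ |A - A| ≤ 31.
Note: 0 ∈ A - A always (from a - a). The set is symmetric: if d ∈ A - A then -d ∈ A - A.
Enumerate nonzero differences d = a - a' with a > a' (then include -d):
Positive differences: {2, 3, 4, 5, 7, 8, 10, 12, 14, 15, 17}
Full difference set: {0} ∪ (positive diffs) ∪ (negative diffs).
|A - A| = 1 + 2·11 = 23 (matches direct enumeration: 23).

|A - A| = 23


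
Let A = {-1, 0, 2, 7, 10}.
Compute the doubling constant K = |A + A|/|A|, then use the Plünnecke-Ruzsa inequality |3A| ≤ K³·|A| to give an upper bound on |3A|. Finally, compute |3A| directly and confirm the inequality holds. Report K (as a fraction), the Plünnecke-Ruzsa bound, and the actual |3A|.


|A| = 5.
Step 1: Compute A + A by enumerating all 25 pairs.
A + A = {-2, -1, 0, 1, 2, 4, 6, 7, 9, 10, 12, 14, 17, 20}, so |A + A| = 14.
Step 2: Doubling constant K = |A + A|/|A| = 14/5 = 14/5 ≈ 2.8000.
Step 3: Plünnecke-Ruzsa gives |3A| ≤ K³·|A| = (2.8000)³ · 5 ≈ 109.7600.
Step 4: Compute 3A = A + A + A directly by enumerating all triples (a,b,c) ∈ A³; |3A| = 27.
Step 5: Check 27 ≤ 109.7600? Yes ✓.

K = 14/5, Plünnecke-Ruzsa bound K³|A| ≈ 109.7600, |3A| = 27, inequality holds.


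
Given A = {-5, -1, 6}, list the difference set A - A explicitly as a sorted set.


A - A = {a - a' : a, a' ∈ A}.
Compute a - a' for each ordered pair (a, a'):
a = -5: -5--5=0, -5--1=-4, -5-6=-11
a = -1: -1--5=4, -1--1=0, -1-6=-7
a = 6: 6--5=11, 6--1=7, 6-6=0
Collecting distinct values (and noting 0 appears from a-a):
A - A = {-11, -7, -4, 0, 4, 7, 11}
|A - A| = 7

A - A = {-11, -7, -4, 0, 4, 7, 11}


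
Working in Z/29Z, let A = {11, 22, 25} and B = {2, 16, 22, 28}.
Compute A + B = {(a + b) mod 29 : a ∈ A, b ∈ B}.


Work in Z/29Z: reduce every sum a + b modulo 29.
Enumerate all 12 pairs:
a = 11: 11+2=13, 11+16=27, 11+22=4, 11+28=10
a = 22: 22+2=24, 22+16=9, 22+22=15, 22+28=21
a = 25: 25+2=27, 25+16=12, 25+22=18, 25+28=24
Distinct residues collected: {4, 9, 10, 12, 13, 15, 18, 21, 24, 27}
|A + B| = 10 (out of 29 total residues).

A + B = {4, 9, 10, 12, 13, 15, 18, 21, 24, 27}


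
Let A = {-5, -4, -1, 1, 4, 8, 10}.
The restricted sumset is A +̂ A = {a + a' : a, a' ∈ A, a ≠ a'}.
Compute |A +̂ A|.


Restricted sumset: A +̂ A = {a + a' : a ∈ A, a' ∈ A, a ≠ a'}.
Equivalently, take A + A and drop any sum 2a that is achievable ONLY as a + a for a ∈ A (i.e. sums representable only with equal summands).
Enumerate pairs (a, a') with a < a' (symmetric, so each unordered pair gives one sum; this covers all a ≠ a'):
  -5 + -4 = -9
  -5 + -1 = -6
  -5 + 1 = -4
  -5 + 4 = -1
  -5 + 8 = 3
  -5 + 10 = 5
  -4 + -1 = -5
  -4 + 1 = -3
  -4 + 4 = 0
  -4 + 8 = 4
  -4 + 10 = 6
  -1 + 1 = 0
  -1 + 4 = 3
  -1 + 8 = 7
  -1 + 10 = 9
  1 + 4 = 5
  1 + 8 = 9
  1 + 10 = 11
  4 + 8 = 12
  4 + 10 = 14
  8 + 10 = 18
Collected distinct sums: {-9, -6, -5, -4, -3, -1, 0, 3, 4, 5, 6, 7, 9, 11, 12, 14, 18}
|A +̂ A| = 17
(Reference bound: |A +̂ A| ≥ 2|A| - 3 for |A| ≥ 2, with |A| = 7 giving ≥ 11.)

|A +̂ A| = 17


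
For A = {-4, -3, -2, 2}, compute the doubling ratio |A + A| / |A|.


|A| = 4.
Compute A + A by enumerating all 16 pairs.
A + A = {-8, -7, -6, -5, -4, -2, -1, 0, 4}, so |A + A| = 9.
K = |A + A| / |A| = 9/4 (already in lowest terms) ≈ 2.2500.
Reference: AP of size 4 gives K = 7/4 ≈ 1.7500; a fully generic set of size 4 gives K ≈ 2.5000.

|A| = 4, |A + A| = 9, K = 9/4.


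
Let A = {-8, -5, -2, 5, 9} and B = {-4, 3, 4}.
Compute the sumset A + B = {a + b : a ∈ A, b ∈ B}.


A + B = {a + b : a ∈ A, b ∈ B}.
Enumerate all |A|·|B| = 5·3 = 15 pairs (a, b) and collect distinct sums.
a = -8: -8+-4=-12, -8+3=-5, -8+4=-4
a = -5: -5+-4=-9, -5+3=-2, -5+4=-1
a = -2: -2+-4=-6, -2+3=1, -2+4=2
a = 5: 5+-4=1, 5+3=8, 5+4=9
a = 9: 9+-4=5, 9+3=12, 9+4=13
Collecting distinct sums: A + B = {-12, -9, -6, -5, -4, -2, -1, 1, 2, 5, 8, 9, 12, 13}
|A + B| = 14

A + B = {-12, -9, -6, -5, -4, -2, -1, 1, 2, 5, 8, 9, 12, 13}


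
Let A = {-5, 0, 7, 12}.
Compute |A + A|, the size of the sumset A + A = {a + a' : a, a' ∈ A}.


A + A = {a + a' : a, a' ∈ A}; |A| = 4.
General bounds: 2|A| - 1 ≤ |A + A| ≤ |A|(|A|+1)/2, i.e. 7 ≤ |A + A| ≤ 10.
Lower bound 2|A|-1 is attained iff A is an arithmetic progression.
Enumerate sums a + a' for a ≤ a' (symmetric, so this suffices):
a = -5: -5+-5=-10, -5+0=-5, -5+7=2, -5+12=7
a = 0: 0+0=0, 0+7=7, 0+12=12
a = 7: 7+7=14, 7+12=19
a = 12: 12+12=24
Distinct sums: {-10, -5, 0, 2, 7, 12, 14, 19, 24}
|A + A| = 9

|A + A| = 9


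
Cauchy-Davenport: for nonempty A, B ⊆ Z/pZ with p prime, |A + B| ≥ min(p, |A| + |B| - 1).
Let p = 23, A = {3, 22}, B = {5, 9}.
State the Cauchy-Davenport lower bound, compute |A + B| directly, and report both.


Cauchy-Davenport: |A + B| ≥ min(p, |A| + |B| - 1) for A, B nonempty in Z/pZ.
|A| = 2, |B| = 2, p = 23.
CD lower bound = min(23, 2 + 2 - 1) = min(23, 3) = 3.
Compute A + B mod 23 directly:
a = 3: 3+5=8, 3+9=12
a = 22: 22+5=4, 22+9=8
A + B = {4, 8, 12}, so |A + B| = 3.
Verify: 3 ≥ 3? Yes ✓.

CD lower bound = 3, actual |A + B| = 3.


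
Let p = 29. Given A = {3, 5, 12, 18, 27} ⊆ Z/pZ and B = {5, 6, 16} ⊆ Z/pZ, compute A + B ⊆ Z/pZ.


Work in Z/29Z: reduce every sum a + b modulo 29.
Enumerate all 15 pairs:
a = 3: 3+5=8, 3+6=9, 3+16=19
a = 5: 5+5=10, 5+6=11, 5+16=21
a = 12: 12+5=17, 12+6=18, 12+16=28
a = 18: 18+5=23, 18+6=24, 18+16=5
a = 27: 27+5=3, 27+6=4, 27+16=14
Distinct residues collected: {3, 4, 5, 8, 9, 10, 11, 14, 17, 18, 19, 21, 23, 24, 28}
|A + B| = 15 (out of 29 total residues).

A + B = {3, 4, 5, 8, 9, 10, 11, 14, 17, 18, 19, 21, 23, 24, 28}


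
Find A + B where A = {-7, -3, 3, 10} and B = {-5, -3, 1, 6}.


A + B = {a + b : a ∈ A, b ∈ B}.
Enumerate all |A|·|B| = 4·4 = 16 pairs (a, b) and collect distinct sums.
a = -7: -7+-5=-12, -7+-3=-10, -7+1=-6, -7+6=-1
a = -3: -3+-5=-8, -3+-3=-6, -3+1=-2, -3+6=3
a = 3: 3+-5=-2, 3+-3=0, 3+1=4, 3+6=9
a = 10: 10+-5=5, 10+-3=7, 10+1=11, 10+6=16
Collecting distinct sums: A + B = {-12, -10, -8, -6, -2, -1, 0, 3, 4, 5, 7, 9, 11, 16}
|A + B| = 14

A + B = {-12, -10, -8, -6, -2, -1, 0, 3, 4, 5, 7, 9, 11, 16}


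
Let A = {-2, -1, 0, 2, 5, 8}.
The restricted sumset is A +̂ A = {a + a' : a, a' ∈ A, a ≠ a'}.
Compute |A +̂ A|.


Restricted sumset: A +̂ A = {a + a' : a ∈ A, a' ∈ A, a ≠ a'}.
Equivalently, take A + A and drop any sum 2a that is achievable ONLY as a + a for a ∈ A (i.e. sums representable only with equal summands).
Enumerate pairs (a, a') with a < a' (symmetric, so each unordered pair gives one sum; this covers all a ≠ a'):
  -2 + -1 = -3
  -2 + 0 = -2
  -2 + 2 = 0
  -2 + 5 = 3
  -2 + 8 = 6
  -1 + 0 = -1
  -1 + 2 = 1
  -1 + 5 = 4
  -1 + 8 = 7
  0 + 2 = 2
  0 + 5 = 5
  0 + 8 = 8
  2 + 5 = 7
  2 + 8 = 10
  5 + 8 = 13
Collected distinct sums: {-3, -2, -1, 0, 1, 2, 3, 4, 5, 6, 7, 8, 10, 13}
|A +̂ A| = 14
(Reference bound: |A +̂ A| ≥ 2|A| - 3 for |A| ≥ 2, with |A| = 6 giving ≥ 9.)

|A +̂ A| = 14


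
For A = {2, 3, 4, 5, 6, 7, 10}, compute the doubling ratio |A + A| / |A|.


|A| = 7.
Compute A + A by enumerating all 49 pairs.
A + A = {4, 5, 6, 7, 8, 9, 10, 11, 12, 13, 14, 15, 16, 17, 20}, so |A + A| = 15.
K = |A + A| / |A| = 15/7 (already in lowest terms) ≈ 2.1429.
Reference: AP of size 7 gives K = 13/7 ≈ 1.8571; a fully generic set of size 7 gives K ≈ 4.0000.

|A| = 7, |A + A| = 15, K = 15/7.


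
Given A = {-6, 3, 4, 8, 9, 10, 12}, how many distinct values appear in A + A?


A + A = {a + a' : a, a' ∈ A}; |A| = 7.
General bounds: 2|A| - 1 ≤ |A + A| ≤ |A|(|A|+1)/2, i.e. 13 ≤ |A + A| ≤ 28.
Lower bound 2|A|-1 is attained iff A is an arithmetic progression.
Enumerate sums a + a' for a ≤ a' (symmetric, so this suffices):
a = -6: -6+-6=-12, -6+3=-3, -6+4=-2, -6+8=2, -6+9=3, -6+10=4, -6+12=6
a = 3: 3+3=6, 3+4=7, 3+8=11, 3+9=12, 3+10=13, 3+12=15
a = 4: 4+4=8, 4+8=12, 4+9=13, 4+10=14, 4+12=16
a = 8: 8+8=16, 8+9=17, 8+10=18, 8+12=20
a = 9: 9+9=18, 9+10=19, 9+12=21
a = 10: 10+10=20, 10+12=22
a = 12: 12+12=24
Distinct sums: {-12, -3, -2, 2, 3, 4, 6, 7, 8, 11, 12, 13, 14, 15, 16, 17, 18, 19, 20, 21, 22, 24}
|A + A| = 22

|A + A| = 22


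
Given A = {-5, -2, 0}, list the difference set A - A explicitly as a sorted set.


A - A = {a - a' : a, a' ∈ A}.
Compute a - a' for each ordered pair (a, a'):
a = -5: -5--5=0, -5--2=-3, -5-0=-5
a = -2: -2--5=3, -2--2=0, -2-0=-2
a = 0: 0--5=5, 0--2=2, 0-0=0
Collecting distinct values (and noting 0 appears from a-a):
A - A = {-5, -3, -2, 0, 2, 3, 5}
|A - A| = 7

A - A = {-5, -3, -2, 0, 2, 3, 5}


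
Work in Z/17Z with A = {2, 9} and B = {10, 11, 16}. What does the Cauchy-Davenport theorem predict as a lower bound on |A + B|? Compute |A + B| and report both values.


Cauchy-Davenport: |A + B| ≥ min(p, |A| + |B| - 1) for A, B nonempty in Z/pZ.
|A| = 2, |B| = 3, p = 17.
CD lower bound = min(17, 2 + 3 - 1) = min(17, 4) = 4.
Compute A + B mod 17 directly:
a = 2: 2+10=12, 2+11=13, 2+16=1
a = 9: 9+10=2, 9+11=3, 9+16=8
A + B = {1, 2, 3, 8, 12, 13}, so |A + B| = 6.
Verify: 6 ≥ 4? Yes ✓.

CD lower bound = 4, actual |A + B| = 6.


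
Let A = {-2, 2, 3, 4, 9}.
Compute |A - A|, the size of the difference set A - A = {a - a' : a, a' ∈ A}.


A - A = {a - a' : a, a' ∈ A}; |A| = 5.
Bounds: 2|A|-1 ≤ |A - A| ≤ |A|² - |A| + 1, i.e. 9 ≤ |A - A| ≤ 21.
Note: 0 ∈ A - A always (from a - a). The set is symmetric: if d ∈ A - A then -d ∈ A - A.
Enumerate nonzero differences d = a - a' with a > a' (then include -d):
Positive differences: {1, 2, 4, 5, 6, 7, 11}
Full difference set: {0} ∪ (positive diffs) ∪ (negative diffs).
|A - A| = 1 + 2·7 = 15 (matches direct enumeration: 15).

|A - A| = 15


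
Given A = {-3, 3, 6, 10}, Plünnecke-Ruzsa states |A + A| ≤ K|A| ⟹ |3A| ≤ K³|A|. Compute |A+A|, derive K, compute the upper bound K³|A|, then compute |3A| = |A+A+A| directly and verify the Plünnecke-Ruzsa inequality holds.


|A| = 4.
Step 1: Compute A + A by enumerating all 16 pairs.
A + A = {-6, 0, 3, 6, 7, 9, 12, 13, 16, 20}, so |A + A| = 10.
Step 2: Doubling constant K = |A + A|/|A| = 10/4 = 10/4 ≈ 2.5000.
Step 3: Plünnecke-Ruzsa gives |3A| ≤ K³·|A| = (2.5000)³ · 4 ≈ 62.5000.
Step 4: Compute 3A = A + A + A directly by enumerating all triples (a,b,c) ∈ A³; |3A| = 19.
Step 5: Check 19 ≤ 62.5000? Yes ✓.

K = 10/4, Plünnecke-Ruzsa bound K³|A| ≈ 62.5000, |3A| = 19, inequality holds.


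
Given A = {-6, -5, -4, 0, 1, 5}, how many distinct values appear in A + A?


A + A = {a + a' : a, a' ∈ A}; |A| = 6.
General bounds: 2|A| - 1 ≤ |A + A| ≤ |A|(|A|+1)/2, i.e. 11 ≤ |A + A| ≤ 21.
Lower bound 2|A|-1 is attained iff A is an arithmetic progression.
Enumerate sums a + a' for a ≤ a' (symmetric, so this suffices):
a = -6: -6+-6=-12, -6+-5=-11, -6+-4=-10, -6+0=-6, -6+1=-5, -6+5=-1
a = -5: -5+-5=-10, -5+-4=-9, -5+0=-5, -5+1=-4, -5+5=0
a = -4: -4+-4=-8, -4+0=-4, -4+1=-3, -4+5=1
a = 0: 0+0=0, 0+1=1, 0+5=5
a = 1: 1+1=2, 1+5=6
a = 5: 5+5=10
Distinct sums: {-12, -11, -10, -9, -8, -6, -5, -4, -3, -1, 0, 1, 2, 5, 6, 10}
|A + A| = 16

|A + A| = 16


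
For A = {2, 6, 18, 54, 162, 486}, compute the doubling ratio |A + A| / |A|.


|A| = 6.
Compute A + A by enumerating all 36 pairs.
A + A = {4, 8, 12, 20, 24, 36, 56, 60, 72, 108, 164, 168, 180, 216, 324, 488, 492, 504, 540, 648, 972}, so |A + A| = 21.
K = |A + A| / |A| = 21/6 = 7/2 ≈ 3.5000.
Reference: AP of size 6 gives K = 11/6 ≈ 1.8333; a fully generic set of size 6 gives K ≈ 3.5000.

|A| = 6, |A + A| = 21, K = 21/6 = 7/2.


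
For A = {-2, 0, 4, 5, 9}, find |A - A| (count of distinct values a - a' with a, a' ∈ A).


A - A = {a - a' : a, a' ∈ A}; |A| = 5.
Bounds: 2|A|-1 ≤ |A - A| ≤ |A|² - |A| + 1, i.e. 9 ≤ |A - A| ≤ 21.
Note: 0 ∈ A - A always (from a - a). The set is symmetric: if d ∈ A - A then -d ∈ A - A.
Enumerate nonzero differences d = a - a' with a > a' (then include -d):
Positive differences: {1, 2, 4, 5, 6, 7, 9, 11}
Full difference set: {0} ∪ (positive diffs) ∪ (negative diffs).
|A - A| = 1 + 2·8 = 17 (matches direct enumeration: 17).

|A - A| = 17


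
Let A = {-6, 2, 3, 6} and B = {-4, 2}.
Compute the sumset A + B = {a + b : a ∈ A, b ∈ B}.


A + B = {a + b : a ∈ A, b ∈ B}.
Enumerate all |A|·|B| = 4·2 = 8 pairs (a, b) and collect distinct sums.
a = -6: -6+-4=-10, -6+2=-4
a = 2: 2+-4=-2, 2+2=4
a = 3: 3+-4=-1, 3+2=5
a = 6: 6+-4=2, 6+2=8
Collecting distinct sums: A + B = {-10, -4, -2, -1, 2, 4, 5, 8}
|A + B| = 8

A + B = {-10, -4, -2, -1, 2, 4, 5, 8}


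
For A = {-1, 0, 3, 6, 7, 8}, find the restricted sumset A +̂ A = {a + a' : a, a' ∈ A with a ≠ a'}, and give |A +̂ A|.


Restricted sumset: A +̂ A = {a + a' : a ∈ A, a' ∈ A, a ≠ a'}.
Equivalently, take A + A and drop any sum 2a that is achievable ONLY as a + a for a ∈ A (i.e. sums representable only with equal summands).
Enumerate pairs (a, a') with a < a' (symmetric, so each unordered pair gives one sum; this covers all a ≠ a'):
  -1 + 0 = -1
  -1 + 3 = 2
  -1 + 6 = 5
  -1 + 7 = 6
  -1 + 8 = 7
  0 + 3 = 3
  0 + 6 = 6
  0 + 7 = 7
  0 + 8 = 8
  3 + 6 = 9
  3 + 7 = 10
  3 + 8 = 11
  6 + 7 = 13
  6 + 8 = 14
  7 + 8 = 15
Collected distinct sums: {-1, 2, 3, 5, 6, 7, 8, 9, 10, 11, 13, 14, 15}
|A +̂ A| = 13
(Reference bound: |A +̂ A| ≥ 2|A| - 3 for |A| ≥ 2, with |A| = 6 giving ≥ 9.)

|A +̂ A| = 13


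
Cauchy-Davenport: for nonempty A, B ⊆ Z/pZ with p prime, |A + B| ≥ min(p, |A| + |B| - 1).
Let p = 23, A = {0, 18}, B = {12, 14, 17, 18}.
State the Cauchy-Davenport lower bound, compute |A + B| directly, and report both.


Cauchy-Davenport: |A + B| ≥ min(p, |A| + |B| - 1) for A, B nonempty in Z/pZ.
|A| = 2, |B| = 4, p = 23.
CD lower bound = min(23, 2 + 4 - 1) = min(23, 5) = 5.
Compute A + B mod 23 directly:
a = 0: 0+12=12, 0+14=14, 0+17=17, 0+18=18
a = 18: 18+12=7, 18+14=9, 18+17=12, 18+18=13
A + B = {7, 9, 12, 13, 14, 17, 18}, so |A + B| = 7.
Verify: 7 ≥ 5? Yes ✓.

CD lower bound = 5, actual |A + B| = 7.


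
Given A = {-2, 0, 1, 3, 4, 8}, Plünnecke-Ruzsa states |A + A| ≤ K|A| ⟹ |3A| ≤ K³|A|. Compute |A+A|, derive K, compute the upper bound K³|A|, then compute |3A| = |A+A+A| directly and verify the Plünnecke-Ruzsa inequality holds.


|A| = 6.
Step 1: Compute A + A by enumerating all 36 pairs.
A + A = {-4, -2, -1, 0, 1, 2, 3, 4, 5, 6, 7, 8, 9, 11, 12, 16}, so |A + A| = 16.
Step 2: Doubling constant K = |A + A|/|A| = 16/6 = 16/6 ≈ 2.6667.
Step 3: Plünnecke-Ruzsa gives |3A| ≤ K³·|A| = (2.6667)³ · 6 ≈ 113.7778.
Step 4: Compute 3A = A + A + A directly by enumerating all triples (a,b,c) ∈ A³; |3A| = 26.
Step 5: Check 26 ≤ 113.7778? Yes ✓.

K = 16/6, Plünnecke-Ruzsa bound K³|A| ≈ 113.7778, |3A| = 26, inequality holds.


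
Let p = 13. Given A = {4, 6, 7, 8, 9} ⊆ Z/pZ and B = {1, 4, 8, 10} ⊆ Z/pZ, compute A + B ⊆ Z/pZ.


Work in Z/13Z: reduce every sum a + b modulo 13.
Enumerate all 20 pairs:
a = 4: 4+1=5, 4+4=8, 4+8=12, 4+10=1
a = 6: 6+1=7, 6+4=10, 6+8=1, 6+10=3
a = 7: 7+1=8, 7+4=11, 7+8=2, 7+10=4
a = 8: 8+1=9, 8+4=12, 8+8=3, 8+10=5
a = 9: 9+1=10, 9+4=0, 9+8=4, 9+10=6
Distinct residues collected: {0, 1, 2, 3, 4, 5, 6, 7, 8, 9, 10, 11, 12}
|A + B| = 13 (out of 13 total residues).

A + B = {0, 1, 2, 3, 4, 5, 6, 7, 8, 9, 10, 11, 12}


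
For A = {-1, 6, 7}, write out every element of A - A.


A - A = {a - a' : a, a' ∈ A}.
Compute a - a' for each ordered pair (a, a'):
a = -1: -1--1=0, -1-6=-7, -1-7=-8
a = 6: 6--1=7, 6-6=0, 6-7=-1
a = 7: 7--1=8, 7-6=1, 7-7=0
Collecting distinct values (and noting 0 appears from a-a):
A - A = {-8, -7, -1, 0, 1, 7, 8}
|A - A| = 7

A - A = {-8, -7, -1, 0, 1, 7, 8}


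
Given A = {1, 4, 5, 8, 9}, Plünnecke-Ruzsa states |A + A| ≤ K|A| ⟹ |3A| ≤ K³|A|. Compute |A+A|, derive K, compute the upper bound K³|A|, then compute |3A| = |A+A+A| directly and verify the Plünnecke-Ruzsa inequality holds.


|A| = 5.
Step 1: Compute A + A by enumerating all 25 pairs.
A + A = {2, 5, 6, 8, 9, 10, 12, 13, 14, 16, 17, 18}, so |A + A| = 12.
Step 2: Doubling constant K = |A + A|/|A| = 12/5 = 12/5 ≈ 2.4000.
Step 3: Plünnecke-Ruzsa gives |3A| ≤ K³·|A| = (2.4000)³ · 5 ≈ 69.1200.
Step 4: Compute 3A = A + A + A directly by enumerating all triples (a,b,c) ∈ A³; |3A| = 22.
Step 5: Check 22 ≤ 69.1200? Yes ✓.

K = 12/5, Plünnecke-Ruzsa bound K³|A| ≈ 69.1200, |3A| = 22, inequality holds.


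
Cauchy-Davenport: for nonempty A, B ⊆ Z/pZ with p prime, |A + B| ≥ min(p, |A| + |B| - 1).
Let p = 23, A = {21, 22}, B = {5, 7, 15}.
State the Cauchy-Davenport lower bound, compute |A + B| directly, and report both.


Cauchy-Davenport: |A + B| ≥ min(p, |A| + |B| - 1) for A, B nonempty in Z/pZ.
|A| = 2, |B| = 3, p = 23.
CD lower bound = min(23, 2 + 3 - 1) = min(23, 4) = 4.
Compute A + B mod 23 directly:
a = 21: 21+5=3, 21+7=5, 21+15=13
a = 22: 22+5=4, 22+7=6, 22+15=14
A + B = {3, 4, 5, 6, 13, 14}, so |A + B| = 6.
Verify: 6 ≥ 4? Yes ✓.

CD lower bound = 4, actual |A + B| = 6.


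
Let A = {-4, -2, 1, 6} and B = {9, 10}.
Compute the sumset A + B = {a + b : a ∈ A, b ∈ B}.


A + B = {a + b : a ∈ A, b ∈ B}.
Enumerate all |A|·|B| = 4·2 = 8 pairs (a, b) and collect distinct sums.
a = -4: -4+9=5, -4+10=6
a = -2: -2+9=7, -2+10=8
a = 1: 1+9=10, 1+10=11
a = 6: 6+9=15, 6+10=16
Collecting distinct sums: A + B = {5, 6, 7, 8, 10, 11, 15, 16}
|A + B| = 8

A + B = {5, 6, 7, 8, 10, 11, 15, 16}


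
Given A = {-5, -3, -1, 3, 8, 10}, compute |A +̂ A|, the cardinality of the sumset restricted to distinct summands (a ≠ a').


Restricted sumset: A +̂ A = {a + a' : a ∈ A, a' ∈ A, a ≠ a'}.
Equivalently, take A + A and drop any sum 2a that is achievable ONLY as a + a for a ∈ A (i.e. sums representable only with equal summands).
Enumerate pairs (a, a') with a < a' (symmetric, so each unordered pair gives one sum; this covers all a ≠ a'):
  -5 + -3 = -8
  -5 + -1 = -6
  -5 + 3 = -2
  -5 + 8 = 3
  -5 + 10 = 5
  -3 + -1 = -4
  -3 + 3 = 0
  -3 + 8 = 5
  -3 + 10 = 7
  -1 + 3 = 2
  -1 + 8 = 7
  -1 + 10 = 9
  3 + 8 = 11
  3 + 10 = 13
  8 + 10 = 18
Collected distinct sums: {-8, -6, -4, -2, 0, 2, 3, 5, 7, 9, 11, 13, 18}
|A +̂ A| = 13
(Reference bound: |A +̂ A| ≥ 2|A| - 3 for |A| ≥ 2, with |A| = 6 giving ≥ 9.)

|A +̂ A| = 13


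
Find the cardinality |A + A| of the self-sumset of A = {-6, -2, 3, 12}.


A + A = {a + a' : a, a' ∈ A}; |A| = 4.
General bounds: 2|A| - 1 ≤ |A + A| ≤ |A|(|A|+1)/2, i.e. 7 ≤ |A + A| ≤ 10.
Lower bound 2|A|-1 is attained iff A is an arithmetic progression.
Enumerate sums a + a' for a ≤ a' (symmetric, so this suffices):
a = -6: -6+-6=-12, -6+-2=-8, -6+3=-3, -6+12=6
a = -2: -2+-2=-4, -2+3=1, -2+12=10
a = 3: 3+3=6, 3+12=15
a = 12: 12+12=24
Distinct sums: {-12, -8, -4, -3, 1, 6, 10, 15, 24}
|A + A| = 9

|A + A| = 9


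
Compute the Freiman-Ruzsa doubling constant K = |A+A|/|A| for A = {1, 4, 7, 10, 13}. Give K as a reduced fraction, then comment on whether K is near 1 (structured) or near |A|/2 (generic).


|A| = 5.
Compute A + A by enumerating all 25 pairs.
A + A = {2, 5, 8, 11, 14, 17, 20, 23, 26}, so |A + A| = 9.
K = |A + A| / |A| = 9/5 (already in lowest terms) ≈ 1.8000.
Reference: AP of size 5 gives K = 9/5 ≈ 1.8000; a fully generic set of size 5 gives K ≈ 3.0000.

|A| = 5, |A + A| = 9, K = 9/5.


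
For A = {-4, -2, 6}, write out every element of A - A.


A - A = {a - a' : a, a' ∈ A}.
Compute a - a' for each ordered pair (a, a'):
a = -4: -4--4=0, -4--2=-2, -4-6=-10
a = -2: -2--4=2, -2--2=0, -2-6=-8
a = 6: 6--4=10, 6--2=8, 6-6=0
Collecting distinct values (and noting 0 appears from a-a):
A - A = {-10, -8, -2, 0, 2, 8, 10}
|A - A| = 7

A - A = {-10, -8, -2, 0, 2, 8, 10}


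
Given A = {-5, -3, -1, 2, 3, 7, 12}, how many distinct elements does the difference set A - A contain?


A - A = {a - a' : a, a' ∈ A}; |A| = 7.
Bounds: 2|A|-1 ≤ |A - A| ≤ |A|² - |A| + 1, i.e. 13 ≤ |A - A| ≤ 43.
Note: 0 ∈ A - A always (from a - a). The set is symmetric: if d ∈ A - A then -d ∈ A - A.
Enumerate nonzero differences d = a - a' with a > a' (then include -d):
Positive differences: {1, 2, 3, 4, 5, 6, 7, 8, 9, 10, 12, 13, 15, 17}
Full difference set: {0} ∪ (positive diffs) ∪ (negative diffs).
|A - A| = 1 + 2·14 = 29 (matches direct enumeration: 29).

|A - A| = 29


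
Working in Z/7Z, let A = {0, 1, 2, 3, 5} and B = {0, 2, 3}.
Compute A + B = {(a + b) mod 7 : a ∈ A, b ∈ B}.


Work in Z/7Z: reduce every sum a + b modulo 7.
Enumerate all 15 pairs:
a = 0: 0+0=0, 0+2=2, 0+3=3
a = 1: 1+0=1, 1+2=3, 1+3=4
a = 2: 2+0=2, 2+2=4, 2+3=5
a = 3: 3+0=3, 3+2=5, 3+3=6
a = 5: 5+0=5, 5+2=0, 5+3=1
Distinct residues collected: {0, 1, 2, 3, 4, 5, 6}
|A + B| = 7 (out of 7 total residues).

A + B = {0, 1, 2, 3, 4, 5, 6}


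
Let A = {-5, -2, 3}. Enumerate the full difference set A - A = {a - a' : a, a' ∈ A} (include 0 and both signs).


A - A = {a - a' : a, a' ∈ A}.
Compute a - a' for each ordered pair (a, a'):
a = -5: -5--5=0, -5--2=-3, -5-3=-8
a = -2: -2--5=3, -2--2=0, -2-3=-5
a = 3: 3--5=8, 3--2=5, 3-3=0
Collecting distinct values (and noting 0 appears from a-a):
A - A = {-8, -5, -3, 0, 3, 5, 8}
|A - A| = 7

A - A = {-8, -5, -3, 0, 3, 5, 8}


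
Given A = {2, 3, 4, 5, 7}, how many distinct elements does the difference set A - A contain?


A - A = {a - a' : a, a' ∈ A}; |A| = 5.
Bounds: 2|A|-1 ≤ |A - A| ≤ |A|² - |A| + 1, i.e. 9 ≤ |A - A| ≤ 21.
Note: 0 ∈ A - A always (from a - a). The set is symmetric: if d ∈ A - A then -d ∈ A - A.
Enumerate nonzero differences d = a - a' with a > a' (then include -d):
Positive differences: {1, 2, 3, 4, 5}
Full difference set: {0} ∪ (positive diffs) ∪ (negative diffs).
|A - A| = 1 + 2·5 = 11 (matches direct enumeration: 11).

|A - A| = 11


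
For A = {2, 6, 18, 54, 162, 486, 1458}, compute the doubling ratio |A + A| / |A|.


|A| = 7.
Compute A + A by enumerating all 49 pairs.
A + A = {4, 8, 12, 20, 24, 36, 56, 60, 72, 108, 164, 168, 180, 216, 324, 488, 492, 504, 540, 648, 972, 1460, 1464, 1476, 1512, 1620, 1944, 2916}, so |A + A| = 28.
K = |A + A| / |A| = 28/7 = 4/1 ≈ 4.0000.
Reference: AP of size 7 gives K = 13/7 ≈ 1.8571; a fully generic set of size 7 gives K ≈ 4.0000.

|A| = 7, |A + A| = 28, K = 28/7 = 4/1.


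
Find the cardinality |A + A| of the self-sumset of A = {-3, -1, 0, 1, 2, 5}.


A + A = {a + a' : a, a' ∈ A}; |A| = 6.
General bounds: 2|A| - 1 ≤ |A + A| ≤ |A|(|A|+1)/2, i.e. 11 ≤ |A + A| ≤ 21.
Lower bound 2|A|-1 is attained iff A is an arithmetic progression.
Enumerate sums a + a' for a ≤ a' (symmetric, so this suffices):
a = -3: -3+-3=-6, -3+-1=-4, -3+0=-3, -3+1=-2, -3+2=-1, -3+5=2
a = -1: -1+-1=-2, -1+0=-1, -1+1=0, -1+2=1, -1+5=4
a = 0: 0+0=0, 0+1=1, 0+2=2, 0+5=5
a = 1: 1+1=2, 1+2=3, 1+5=6
a = 2: 2+2=4, 2+5=7
a = 5: 5+5=10
Distinct sums: {-6, -4, -3, -2, -1, 0, 1, 2, 3, 4, 5, 6, 7, 10}
|A + A| = 14

|A + A| = 14


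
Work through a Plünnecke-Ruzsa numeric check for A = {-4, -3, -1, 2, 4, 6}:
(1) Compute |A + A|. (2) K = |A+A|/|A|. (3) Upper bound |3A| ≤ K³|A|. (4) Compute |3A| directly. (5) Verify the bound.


|A| = 6.
Step 1: Compute A + A by enumerating all 36 pairs.
A + A = {-8, -7, -6, -5, -4, -2, -1, 0, 1, 2, 3, 4, 5, 6, 8, 10, 12}, so |A + A| = 17.
Step 2: Doubling constant K = |A + A|/|A| = 17/6 = 17/6 ≈ 2.8333.
Step 3: Plünnecke-Ruzsa gives |3A| ≤ K³·|A| = (2.8333)³ · 6 ≈ 136.4722.
Step 4: Compute 3A = A + A + A directly by enumerating all triples (a,b,c) ∈ A³; |3A| = 28.
Step 5: Check 28 ≤ 136.4722? Yes ✓.

K = 17/6, Plünnecke-Ruzsa bound K³|A| ≈ 136.4722, |3A| = 28, inequality holds.


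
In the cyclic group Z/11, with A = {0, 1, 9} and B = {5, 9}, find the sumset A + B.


Work in Z/11Z: reduce every sum a + b modulo 11.
Enumerate all 6 pairs:
a = 0: 0+5=5, 0+9=9
a = 1: 1+5=6, 1+9=10
a = 9: 9+5=3, 9+9=7
Distinct residues collected: {3, 5, 6, 7, 9, 10}
|A + B| = 6 (out of 11 total residues).

A + B = {3, 5, 6, 7, 9, 10}


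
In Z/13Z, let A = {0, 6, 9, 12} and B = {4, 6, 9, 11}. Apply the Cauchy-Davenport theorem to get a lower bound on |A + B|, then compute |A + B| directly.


Cauchy-Davenport: |A + B| ≥ min(p, |A| + |B| - 1) for A, B nonempty in Z/pZ.
|A| = 4, |B| = 4, p = 13.
CD lower bound = min(13, 4 + 4 - 1) = min(13, 7) = 7.
Compute A + B mod 13 directly:
a = 0: 0+4=4, 0+6=6, 0+9=9, 0+11=11
a = 6: 6+4=10, 6+6=12, 6+9=2, 6+11=4
a = 9: 9+4=0, 9+6=2, 9+9=5, 9+11=7
a = 12: 12+4=3, 12+6=5, 12+9=8, 12+11=10
A + B = {0, 2, 3, 4, 5, 6, 7, 8, 9, 10, 11, 12}, so |A + B| = 12.
Verify: 12 ≥ 7? Yes ✓.

CD lower bound = 7, actual |A + B| = 12.


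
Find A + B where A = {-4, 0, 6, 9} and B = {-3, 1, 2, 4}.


A + B = {a + b : a ∈ A, b ∈ B}.
Enumerate all |A|·|B| = 4·4 = 16 pairs (a, b) and collect distinct sums.
a = -4: -4+-3=-7, -4+1=-3, -4+2=-2, -4+4=0
a = 0: 0+-3=-3, 0+1=1, 0+2=2, 0+4=4
a = 6: 6+-3=3, 6+1=7, 6+2=8, 6+4=10
a = 9: 9+-3=6, 9+1=10, 9+2=11, 9+4=13
Collecting distinct sums: A + B = {-7, -3, -2, 0, 1, 2, 3, 4, 6, 7, 8, 10, 11, 13}
|A + B| = 14

A + B = {-7, -3, -2, 0, 1, 2, 3, 4, 6, 7, 8, 10, 11, 13}


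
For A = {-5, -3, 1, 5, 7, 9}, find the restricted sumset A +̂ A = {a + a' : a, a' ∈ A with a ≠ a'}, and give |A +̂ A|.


Restricted sumset: A +̂ A = {a + a' : a ∈ A, a' ∈ A, a ≠ a'}.
Equivalently, take A + A and drop any sum 2a that is achievable ONLY as a + a for a ∈ A (i.e. sums representable only with equal summands).
Enumerate pairs (a, a') with a < a' (symmetric, so each unordered pair gives one sum; this covers all a ≠ a'):
  -5 + -3 = -8
  -5 + 1 = -4
  -5 + 5 = 0
  -5 + 7 = 2
  -5 + 9 = 4
  -3 + 1 = -2
  -3 + 5 = 2
  -3 + 7 = 4
  -3 + 9 = 6
  1 + 5 = 6
  1 + 7 = 8
  1 + 9 = 10
  5 + 7 = 12
  5 + 9 = 14
  7 + 9 = 16
Collected distinct sums: {-8, -4, -2, 0, 2, 4, 6, 8, 10, 12, 14, 16}
|A +̂ A| = 12
(Reference bound: |A +̂ A| ≥ 2|A| - 3 for |A| ≥ 2, with |A| = 6 giving ≥ 9.)

|A +̂ A| = 12


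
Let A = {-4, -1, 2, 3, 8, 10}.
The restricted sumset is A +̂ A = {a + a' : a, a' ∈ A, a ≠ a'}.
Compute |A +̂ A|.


Restricted sumset: A +̂ A = {a + a' : a ∈ A, a' ∈ A, a ≠ a'}.
Equivalently, take A + A and drop any sum 2a that is achievable ONLY as a + a for a ∈ A (i.e. sums representable only with equal summands).
Enumerate pairs (a, a') with a < a' (symmetric, so each unordered pair gives one sum; this covers all a ≠ a'):
  -4 + -1 = -5
  -4 + 2 = -2
  -4 + 3 = -1
  -4 + 8 = 4
  -4 + 10 = 6
  -1 + 2 = 1
  -1 + 3 = 2
  -1 + 8 = 7
  -1 + 10 = 9
  2 + 3 = 5
  2 + 8 = 10
  2 + 10 = 12
  3 + 8 = 11
  3 + 10 = 13
  8 + 10 = 18
Collected distinct sums: {-5, -2, -1, 1, 2, 4, 5, 6, 7, 9, 10, 11, 12, 13, 18}
|A +̂ A| = 15
(Reference bound: |A +̂ A| ≥ 2|A| - 3 for |A| ≥ 2, with |A| = 6 giving ≥ 9.)

|A +̂ A| = 15


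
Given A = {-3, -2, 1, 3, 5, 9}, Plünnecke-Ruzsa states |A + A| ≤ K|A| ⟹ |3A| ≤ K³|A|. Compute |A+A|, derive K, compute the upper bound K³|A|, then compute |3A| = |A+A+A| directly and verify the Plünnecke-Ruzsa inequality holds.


|A| = 6.
Step 1: Compute A + A by enumerating all 36 pairs.
A + A = {-6, -5, -4, -2, -1, 0, 1, 2, 3, 4, 6, 7, 8, 10, 12, 14, 18}, so |A + A| = 17.
Step 2: Doubling constant K = |A + A|/|A| = 17/6 = 17/6 ≈ 2.8333.
Step 3: Plünnecke-Ruzsa gives |3A| ≤ K³·|A| = (2.8333)³ · 6 ≈ 136.4722.
Step 4: Compute 3A = A + A + A directly by enumerating all triples (a,b,c) ∈ A³; |3A| = 30.
Step 5: Check 30 ≤ 136.4722? Yes ✓.

K = 17/6, Plünnecke-Ruzsa bound K³|A| ≈ 136.4722, |3A| = 30, inequality holds.


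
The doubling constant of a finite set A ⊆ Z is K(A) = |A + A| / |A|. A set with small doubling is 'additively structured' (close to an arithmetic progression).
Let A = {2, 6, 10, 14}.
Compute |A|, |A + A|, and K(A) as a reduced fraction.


|A| = 4.
Compute A + A by enumerating all 16 pairs.
A + A = {4, 8, 12, 16, 20, 24, 28}, so |A + A| = 7.
K = |A + A| / |A| = 7/4 (already in lowest terms) ≈ 1.7500.
Reference: AP of size 4 gives K = 7/4 ≈ 1.7500; a fully generic set of size 4 gives K ≈ 2.5000.

|A| = 4, |A + A| = 7, K = 7/4.


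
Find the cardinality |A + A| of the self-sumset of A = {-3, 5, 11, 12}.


A + A = {a + a' : a, a' ∈ A}; |A| = 4.
General bounds: 2|A| - 1 ≤ |A + A| ≤ |A|(|A|+1)/2, i.e. 7 ≤ |A + A| ≤ 10.
Lower bound 2|A|-1 is attained iff A is an arithmetic progression.
Enumerate sums a + a' for a ≤ a' (symmetric, so this suffices):
a = -3: -3+-3=-6, -3+5=2, -3+11=8, -3+12=9
a = 5: 5+5=10, 5+11=16, 5+12=17
a = 11: 11+11=22, 11+12=23
a = 12: 12+12=24
Distinct sums: {-6, 2, 8, 9, 10, 16, 17, 22, 23, 24}
|A + A| = 10

|A + A| = 10
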